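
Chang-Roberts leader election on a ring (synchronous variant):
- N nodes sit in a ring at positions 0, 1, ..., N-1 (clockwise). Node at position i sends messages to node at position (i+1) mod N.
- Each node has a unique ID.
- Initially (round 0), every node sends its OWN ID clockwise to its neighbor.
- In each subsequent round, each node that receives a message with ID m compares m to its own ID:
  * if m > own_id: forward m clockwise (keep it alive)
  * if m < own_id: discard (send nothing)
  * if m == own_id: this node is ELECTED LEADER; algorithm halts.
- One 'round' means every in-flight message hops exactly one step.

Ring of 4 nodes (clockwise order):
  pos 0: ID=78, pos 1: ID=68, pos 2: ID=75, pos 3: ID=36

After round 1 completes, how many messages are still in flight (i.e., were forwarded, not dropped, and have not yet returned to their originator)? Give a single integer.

Round 1: pos1(id68) recv 78: fwd; pos2(id75) recv 68: drop; pos3(id36) recv 75: fwd; pos0(id78) recv 36: drop
After round 1: 2 messages still in flight

Answer: 2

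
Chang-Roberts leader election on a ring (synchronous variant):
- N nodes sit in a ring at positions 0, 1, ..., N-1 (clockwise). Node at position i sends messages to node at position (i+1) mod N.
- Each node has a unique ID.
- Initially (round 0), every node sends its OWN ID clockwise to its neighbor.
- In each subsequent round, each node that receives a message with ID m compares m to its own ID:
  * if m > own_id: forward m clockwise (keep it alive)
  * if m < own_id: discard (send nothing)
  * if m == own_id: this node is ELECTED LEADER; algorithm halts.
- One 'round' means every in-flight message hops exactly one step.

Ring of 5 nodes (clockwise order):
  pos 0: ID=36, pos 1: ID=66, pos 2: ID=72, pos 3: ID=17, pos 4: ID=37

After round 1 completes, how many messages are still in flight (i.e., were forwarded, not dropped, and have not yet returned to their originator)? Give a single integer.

Round 1: pos1(id66) recv 36: drop; pos2(id72) recv 66: drop; pos3(id17) recv 72: fwd; pos4(id37) recv 17: drop; pos0(id36) recv 37: fwd
After round 1: 2 messages still in flight

Answer: 2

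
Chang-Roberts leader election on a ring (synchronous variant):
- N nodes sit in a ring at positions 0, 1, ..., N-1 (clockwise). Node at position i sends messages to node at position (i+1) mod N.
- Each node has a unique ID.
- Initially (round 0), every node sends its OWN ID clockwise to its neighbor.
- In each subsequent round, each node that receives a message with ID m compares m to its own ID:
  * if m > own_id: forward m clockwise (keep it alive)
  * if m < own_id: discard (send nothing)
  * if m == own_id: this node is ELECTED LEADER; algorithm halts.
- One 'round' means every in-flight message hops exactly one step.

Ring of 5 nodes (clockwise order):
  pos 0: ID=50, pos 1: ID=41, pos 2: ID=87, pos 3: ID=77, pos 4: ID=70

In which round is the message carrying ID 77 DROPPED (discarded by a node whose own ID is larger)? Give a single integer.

Round 1: pos1(id41) recv 50: fwd; pos2(id87) recv 41: drop; pos3(id77) recv 87: fwd; pos4(id70) recv 77: fwd; pos0(id50) recv 70: fwd
Round 2: pos2(id87) recv 50: drop; pos4(id70) recv 87: fwd; pos0(id50) recv 77: fwd; pos1(id41) recv 70: fwd
Round 3: pos0(id50) recv 87: fwd; pos1(id41) recv 77: fwd; pos2(id87) recv 70: drop
Round 4: pos1(id41) recv 87: fwd; pos2(id87) recv 77: drop
Round 5: pos2(id87) recv 87: ELECTED
Message ID 77 originates at pos 3; dropped at pos 2 in round 4

Answer: 4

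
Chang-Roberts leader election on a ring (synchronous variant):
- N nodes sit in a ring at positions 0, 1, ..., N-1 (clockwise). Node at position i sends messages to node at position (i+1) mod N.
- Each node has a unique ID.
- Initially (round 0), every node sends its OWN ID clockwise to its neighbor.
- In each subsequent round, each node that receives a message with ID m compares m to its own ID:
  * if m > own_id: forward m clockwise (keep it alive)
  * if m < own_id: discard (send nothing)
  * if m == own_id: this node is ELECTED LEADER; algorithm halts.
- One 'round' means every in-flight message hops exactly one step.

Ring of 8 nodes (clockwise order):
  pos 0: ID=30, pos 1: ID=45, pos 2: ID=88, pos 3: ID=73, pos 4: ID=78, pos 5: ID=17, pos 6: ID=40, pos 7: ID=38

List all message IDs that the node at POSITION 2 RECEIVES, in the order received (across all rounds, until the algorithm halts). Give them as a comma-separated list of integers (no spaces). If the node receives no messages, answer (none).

Answer: 45,78,88

Derivation:
Round 1: pos1(id45) recv 30: drop; pos2(id88) recv 45: drop; pos3(id73) recv 88: fwd; pos4(id78) recv 73: drop; pos5(id17) recv 78: fwd; pos6(id40) recv 17: drop; pos7(id38) recv 40: fwd; pos0(id30) recv 38: fwd
Round 2: pos4(id78) recv 88: fwd; pos6(id40) recv 78: fwd; pos0(id30) recv 40: fwd; pos1(id45) recv 38: drop
Round 3: pos5(id17) recv 88: fwd; pos7(id38) recv 78: fwd; pos1(id45) recv 40: drop
Round 4: pos6(id40) recv 88: fwd; pos0(id30) recv 78: fwd
Round 5: pos7(id38) recv 88: fwd; pos1(id45) recv 78: fwd
Round 6: pos0(id30) recv 88: fwd; pos2(id88) recv 78: drop
Round 7: pos1(id45) recv 88: fwd
Round 8: pos2(id88) recv 88: ELECTED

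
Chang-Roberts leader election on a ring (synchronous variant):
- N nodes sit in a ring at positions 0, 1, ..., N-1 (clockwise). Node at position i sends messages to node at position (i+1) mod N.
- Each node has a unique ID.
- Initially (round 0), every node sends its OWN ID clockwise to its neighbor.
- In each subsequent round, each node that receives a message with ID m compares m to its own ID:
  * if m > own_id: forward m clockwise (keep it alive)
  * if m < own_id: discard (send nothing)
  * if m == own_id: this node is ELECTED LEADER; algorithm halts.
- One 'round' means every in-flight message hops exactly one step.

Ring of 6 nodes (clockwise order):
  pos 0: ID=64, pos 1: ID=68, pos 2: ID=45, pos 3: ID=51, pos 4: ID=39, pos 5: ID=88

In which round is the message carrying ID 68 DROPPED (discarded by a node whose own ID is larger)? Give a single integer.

Answer: 4

Derivation:
Round 1: pos1(id68) recv 64: drop; pos2(id45) recv 68: fwd; pos3(id51) recv 45: drop; pos4(id39) recv 51: fwd; pos5(id88) recv 39: drop; pos0(id64) recv 88: fwd
Round 2: pos3(id51) recv 68: fwd; pos5(id88) recv 51: drop; pos1(id68) recv 88: fwd
Round 3: pos4(id39) recv 68: fwd; pos2(id45) recv 88: fwd
Round 4: pos5(id88) recv 68: drop; pos3(id51) recv 88: fwd
Round 5: pos4(id39) recv 88: fwd
Round 6: pos5(id88) recv 88: ELECTED
Message ID 68 originates at pos 1; dropped at pos 5 in round 4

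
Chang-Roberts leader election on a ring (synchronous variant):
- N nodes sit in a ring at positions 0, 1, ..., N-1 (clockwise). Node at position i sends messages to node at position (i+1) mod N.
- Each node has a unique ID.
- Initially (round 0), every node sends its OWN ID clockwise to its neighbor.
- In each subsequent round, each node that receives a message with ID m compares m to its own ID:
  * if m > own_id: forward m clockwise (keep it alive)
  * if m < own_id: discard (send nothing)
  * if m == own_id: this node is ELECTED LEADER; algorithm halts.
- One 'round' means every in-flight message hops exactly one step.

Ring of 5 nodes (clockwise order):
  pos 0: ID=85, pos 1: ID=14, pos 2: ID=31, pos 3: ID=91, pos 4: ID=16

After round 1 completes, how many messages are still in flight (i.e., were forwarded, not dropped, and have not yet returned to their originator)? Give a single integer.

Round 1: pos1(id14) recv 85: fwd; pos2(id31) recv 14: drop; pos3(id91) recv 31: drop; pos4(id16) recv 91: fwd; pos0(id85) recv 16: drop
After round 1: 2 messages still in flight

Answer: 2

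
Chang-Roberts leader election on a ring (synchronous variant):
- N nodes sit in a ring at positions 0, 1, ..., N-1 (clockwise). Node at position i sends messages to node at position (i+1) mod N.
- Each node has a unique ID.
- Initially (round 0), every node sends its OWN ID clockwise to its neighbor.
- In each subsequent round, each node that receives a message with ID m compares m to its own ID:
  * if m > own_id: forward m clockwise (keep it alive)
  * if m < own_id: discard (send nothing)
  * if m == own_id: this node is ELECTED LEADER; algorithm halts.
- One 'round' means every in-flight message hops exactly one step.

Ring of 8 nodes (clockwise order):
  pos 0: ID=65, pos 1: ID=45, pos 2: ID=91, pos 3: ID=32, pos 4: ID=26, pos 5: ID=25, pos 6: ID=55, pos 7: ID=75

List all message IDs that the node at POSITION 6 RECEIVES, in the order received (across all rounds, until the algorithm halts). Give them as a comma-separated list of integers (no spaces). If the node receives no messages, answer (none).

Answer: 25,26,32,91

Derivation:
Round 1: pos1(id45) recv 65: fwd; pos2(id91) recv 45: drop; pos3(id32) recv 91: fwd; pos4(id26) recv 32: fwd; pos5(id25) recv 26: fwd; pos6(id55) recv 25: drop; pos7(id75) recv 55: drop; pos0(id65) recv 75: fwd
Round 2: pos2(id91) recv 65: drop; pos4(id26) recv 91: fwd; pos5(id25) recv 32: fwd; pos6(id55) recv 26: drop; pos1(id45) recv 75: fwd
Round 3: pos5(id25) recv 91: fwd; pos6(id55) recv 32: drop; pos2(id91) recv 75: drop
Round 4: pos6(id55) recv 91: fwd
Round 5: pos7(id75) recv 91: fwd
Round 6: pos0(id65) recv 91: fwd
Round 7: pos1(id45) recv 91: fwd
Round 8: pos2(id91) recv 91: ELECTED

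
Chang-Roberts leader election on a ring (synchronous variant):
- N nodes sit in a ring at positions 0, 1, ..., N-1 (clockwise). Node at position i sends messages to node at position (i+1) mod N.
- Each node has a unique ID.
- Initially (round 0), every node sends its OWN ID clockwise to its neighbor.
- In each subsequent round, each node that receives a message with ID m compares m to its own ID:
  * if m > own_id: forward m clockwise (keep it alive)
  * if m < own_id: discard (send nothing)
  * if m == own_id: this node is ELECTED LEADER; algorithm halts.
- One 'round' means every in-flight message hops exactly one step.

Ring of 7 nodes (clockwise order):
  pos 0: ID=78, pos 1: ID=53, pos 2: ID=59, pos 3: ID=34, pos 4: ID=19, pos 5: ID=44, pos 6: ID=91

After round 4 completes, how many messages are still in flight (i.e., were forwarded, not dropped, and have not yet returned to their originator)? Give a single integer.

Round 1: pos1(id53) recv 78: fwd; pos2(id59) recv 53: drop; pos3(id34) recv 59: fwd; pos4(id19) recv 34: fwd; pos5(id44) recv 19: drop; pos6(id91) recv 44: drop; pos0(id78) recv 91: fwd
Round 2: pos2(id59) recv 78: fwd; pos4(id19) recv 59: fwd; pos5(id44) recv 34: drop; pos1(id53) recv 91: fwd
Round 3: pos3(id34) recv 78: fwd; pos5(id44) recv 59: fwd; pos2(id59) recv 91: fwd
Round 4: pos4(id19) recv 78: fwd; pos6(id91) recv 59: drop; pos3(id34) recv 91: fwd
After round 4: 2 messages still in flight

Answer: 2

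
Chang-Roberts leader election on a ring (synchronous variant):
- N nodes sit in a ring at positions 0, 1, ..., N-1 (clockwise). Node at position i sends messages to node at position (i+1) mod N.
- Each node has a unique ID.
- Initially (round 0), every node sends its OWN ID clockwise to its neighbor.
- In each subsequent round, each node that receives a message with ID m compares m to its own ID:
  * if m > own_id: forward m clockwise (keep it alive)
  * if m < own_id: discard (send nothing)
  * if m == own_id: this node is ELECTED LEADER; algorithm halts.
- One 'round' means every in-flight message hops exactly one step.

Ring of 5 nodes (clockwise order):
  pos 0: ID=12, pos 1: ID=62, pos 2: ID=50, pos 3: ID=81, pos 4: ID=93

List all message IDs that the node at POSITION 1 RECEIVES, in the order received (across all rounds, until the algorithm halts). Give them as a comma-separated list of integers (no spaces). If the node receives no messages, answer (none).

Answer: 12,93

Derivation:
Round 1: pos1(id62) recv 12: drop; pos2(id50) recv 62: fwd; pos3(id81) recv 50: drop; pos4(id93) recv 81: drop; pos0(id12) recv 93: fwd
Round 2: pos3(id81) recv 62: drop; pos1(id62) recv 93: fwd
Round 3: pos2(id50) recv 93: fwd
Round 4: pos3(id81) recv 93: fwd
Round 5: pos4(id93) recv 93: ELECTED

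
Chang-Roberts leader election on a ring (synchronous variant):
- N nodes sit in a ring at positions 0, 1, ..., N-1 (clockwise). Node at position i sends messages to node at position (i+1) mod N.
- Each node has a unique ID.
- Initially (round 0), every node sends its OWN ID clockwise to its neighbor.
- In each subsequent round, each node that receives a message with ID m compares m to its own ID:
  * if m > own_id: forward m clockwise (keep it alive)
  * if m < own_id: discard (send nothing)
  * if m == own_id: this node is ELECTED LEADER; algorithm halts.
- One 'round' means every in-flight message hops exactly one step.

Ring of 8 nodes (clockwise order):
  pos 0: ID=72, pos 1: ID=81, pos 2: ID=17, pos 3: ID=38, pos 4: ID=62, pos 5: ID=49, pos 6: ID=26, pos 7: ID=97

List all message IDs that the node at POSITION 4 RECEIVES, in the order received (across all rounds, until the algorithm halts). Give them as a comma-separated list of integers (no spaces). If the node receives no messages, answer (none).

Round 1: pos1(id81) recv 72: drop; pos2(id17) recv 81: fwd; pos3(id38) recv 17: drop; pos4(id62) recv 38: drop; pos5(id49) recv 62: fwd; pos6(id26) recv 49: fwd; pos7(id97) recv 26: drop; pos0(id72) recv 97: fwd
Round 2: pos3(id38) recv 81: fwd; pos6(id26) recv 62: fwd; pos7(id97) recv 49: drop; pos1(id81) recv 97: fwd
Round 3: pos4(id62) recv 81: fwd; pos7(id97) recv 62: drop; pos2(id17) recv 97: fwd
Round 4: pos5(id49) recv 81: fwd; pos3(id38) recv 97: fwd
Round 5: pos6(id26) recv 81: fwd; pos4(id62) recv 97: fwd
Round 6: pos7(id97) recv 81: drop; pos5(id49) recv 97: fwd
Round 7: pos6(id26) recv 97: fwd
Round 8: pos7(id97) recv 97: ELECTED

Answer: 38,81,97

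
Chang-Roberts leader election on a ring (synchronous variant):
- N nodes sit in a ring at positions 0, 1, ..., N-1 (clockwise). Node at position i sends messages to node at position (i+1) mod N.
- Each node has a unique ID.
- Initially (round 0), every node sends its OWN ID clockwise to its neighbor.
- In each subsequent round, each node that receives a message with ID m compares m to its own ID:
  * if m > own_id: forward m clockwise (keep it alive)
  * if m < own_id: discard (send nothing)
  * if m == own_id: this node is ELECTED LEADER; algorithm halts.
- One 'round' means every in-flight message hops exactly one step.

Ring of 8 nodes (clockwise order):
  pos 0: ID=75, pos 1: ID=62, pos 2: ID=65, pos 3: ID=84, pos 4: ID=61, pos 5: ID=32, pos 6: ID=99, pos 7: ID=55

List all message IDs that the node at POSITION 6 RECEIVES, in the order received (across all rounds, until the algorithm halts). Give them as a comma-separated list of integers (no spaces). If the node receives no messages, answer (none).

Round 1: pos1(id62) recv 75: fwd; pos2(id65) recv 62: drop; pos3(id84) recv 65: drop; pos4(id61) recv 84: fwd; pos5(id32) recv 61: fwd; pos6(id99) recv 32: drop; pos7(id55) recv 99: fwd; pos0(id75) recv 55: drop
Round 2: pos2(id65) recv 75: fwd; pos5(id32) recv 84: fwd; pos6(id99) recv 61: drop; pos0(id75) recv 99: fwd
Round 3: pos3(id84) recv 75: drop; pos6(id99) recv 84: drop; pos1(id62) recv 99: fwd
Round 4: pos2(id65) recv 99: fwd
Round 5: pos3(id84) recv 99: fwd
Round 6: pos4(id61) recv 99: fwd
Round 7: pos5(id32) recv 99: fwd
Round 8: pos6(id99) recv 99: ELECTED

Answer: 32,61,84,99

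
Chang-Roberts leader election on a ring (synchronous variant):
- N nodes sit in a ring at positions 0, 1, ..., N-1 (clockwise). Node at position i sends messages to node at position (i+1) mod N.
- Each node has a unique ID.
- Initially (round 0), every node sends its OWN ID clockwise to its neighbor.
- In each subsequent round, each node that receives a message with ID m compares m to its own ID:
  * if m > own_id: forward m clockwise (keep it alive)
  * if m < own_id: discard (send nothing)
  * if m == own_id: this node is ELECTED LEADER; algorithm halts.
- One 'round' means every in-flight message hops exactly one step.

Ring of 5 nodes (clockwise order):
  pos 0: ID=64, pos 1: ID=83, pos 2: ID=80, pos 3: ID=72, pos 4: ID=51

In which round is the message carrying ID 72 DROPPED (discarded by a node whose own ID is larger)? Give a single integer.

Round 1: pos1(id83) recv 64: drop; pos2(id80) recv 83: fwd; pos3(id72) recv 80: fwd; pos4(id51) recv 72: fwd; pos0(id64) recv 51: drop
Round 2: pos3(id72) recv 83: fwd; pos4(id51) recv 80: fwd; pos0(id64) recv 72: fwd
Round 3: pos4(id51) recv 83: fwd; pos0(id64) recv 80: fwd; pos1(id83) recv 72: drop
Round 4: pos0(id64) recv 83: fwd; pos1(id83) recv 80: drop
Round 5: pos1(id83) recv 83: ELECTED
Message ID 72 originates at pos 3; dropped at pos 1 in round 3

Answer: 3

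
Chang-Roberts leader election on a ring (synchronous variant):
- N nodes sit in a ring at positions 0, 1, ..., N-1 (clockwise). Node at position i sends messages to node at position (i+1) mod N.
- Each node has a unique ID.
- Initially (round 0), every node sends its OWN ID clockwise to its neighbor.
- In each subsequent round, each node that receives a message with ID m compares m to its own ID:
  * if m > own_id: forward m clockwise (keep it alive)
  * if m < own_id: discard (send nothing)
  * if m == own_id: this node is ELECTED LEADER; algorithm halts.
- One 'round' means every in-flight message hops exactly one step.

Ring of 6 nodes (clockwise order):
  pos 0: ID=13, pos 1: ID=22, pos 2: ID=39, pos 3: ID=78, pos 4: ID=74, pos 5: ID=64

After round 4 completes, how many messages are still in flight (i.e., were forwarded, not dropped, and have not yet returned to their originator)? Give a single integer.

Round 1: pos1(id22) recv 13: drop; pos2(id39) recv 22: drop; pos3(id78) recv 39: drop; pos4(id74) recv 78: fwd; pos5(id64) recv 74: fwd; pos0(id13) recv 64: fwd
Round 2: pos5(id64) recv 78: fwd; pos0(id13) recv 74: fwd; pos1(id22) recv 64: fwd
Round 3: pos0(id13) recv 78: fwd; pos1(id22) recv 74: fwd; pos2(id39) recv 64: fwd
Round 4: pos1(id22) recv 78: fwd; pos2(id39) recv 74: fwd; pos3(id78) recv 64: drop
After round 4: 2 messages still in flight

Answer: 2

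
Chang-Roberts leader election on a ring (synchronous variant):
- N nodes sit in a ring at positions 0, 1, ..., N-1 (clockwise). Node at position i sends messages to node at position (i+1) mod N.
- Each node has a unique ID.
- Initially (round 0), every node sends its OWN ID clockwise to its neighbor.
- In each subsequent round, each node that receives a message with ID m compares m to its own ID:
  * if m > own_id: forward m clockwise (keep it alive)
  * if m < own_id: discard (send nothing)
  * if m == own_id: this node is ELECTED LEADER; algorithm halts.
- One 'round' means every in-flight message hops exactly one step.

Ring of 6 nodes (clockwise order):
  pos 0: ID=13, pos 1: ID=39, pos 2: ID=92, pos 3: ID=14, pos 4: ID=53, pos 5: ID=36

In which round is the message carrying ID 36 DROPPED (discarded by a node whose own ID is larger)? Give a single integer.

Answer: 2

Derivation:
Round 1: pos1(id39) recv 13: drop; pos2(id92) recv 39: drop; pos3(id14) recv 92: fwd; pos4(id53) recv 14: drop; pos5(id36) recv 53: fwd; pos0(id13) recv 36: fwd
Round 2: pos4(id53) recv 92: fwd; pos0(id13) recv 53: fwd; pos1(id39) recv 36: drop
Round 3: pos5(id36) recv 92: fwd; pos1(id39) recv 53: fwd
Round 4: pos0(id13) recv 92: fwd; pos2(id92) recv 53: drop
Round 5: pos1(id39) recv 92: fwd
Round 6: pos2(id92) recv 92: ELECTED
Message ID 36 originates at pos 5; dropped at pos 1 in round 2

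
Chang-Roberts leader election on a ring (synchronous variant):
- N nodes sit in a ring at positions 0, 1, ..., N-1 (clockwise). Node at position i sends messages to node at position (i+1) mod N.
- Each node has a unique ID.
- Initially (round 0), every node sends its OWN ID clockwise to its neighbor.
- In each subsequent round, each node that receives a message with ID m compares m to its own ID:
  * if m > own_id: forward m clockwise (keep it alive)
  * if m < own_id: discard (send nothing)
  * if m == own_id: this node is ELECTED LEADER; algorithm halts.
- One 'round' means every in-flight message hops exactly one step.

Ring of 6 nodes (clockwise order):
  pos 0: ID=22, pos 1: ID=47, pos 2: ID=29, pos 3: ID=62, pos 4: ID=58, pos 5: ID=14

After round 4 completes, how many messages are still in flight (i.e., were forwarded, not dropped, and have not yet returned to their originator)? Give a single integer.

Round 1: pos1(id47) recv 22: drop; pos2(id29) recv 47: fwd; pos3(id62) recv 29: drop; pos4(id58) recv 62: fwd; pos5(id14) recv 58: fwd; pos0(id22) recv 14: drop
Round 2: pos3(id62) recv 47: drop; pos5(id14) recv 62: fwd; pos0(id22) recv 58: fwd
Round 3: pos0(id22) recv 62: fwd; pos1(id47) recv 58: fwd
Round 4: pos1(id47) recv 62: fwd; pos2(id29) recv 58: fwd
After round 4: 2 messages still in flight

Answer: 2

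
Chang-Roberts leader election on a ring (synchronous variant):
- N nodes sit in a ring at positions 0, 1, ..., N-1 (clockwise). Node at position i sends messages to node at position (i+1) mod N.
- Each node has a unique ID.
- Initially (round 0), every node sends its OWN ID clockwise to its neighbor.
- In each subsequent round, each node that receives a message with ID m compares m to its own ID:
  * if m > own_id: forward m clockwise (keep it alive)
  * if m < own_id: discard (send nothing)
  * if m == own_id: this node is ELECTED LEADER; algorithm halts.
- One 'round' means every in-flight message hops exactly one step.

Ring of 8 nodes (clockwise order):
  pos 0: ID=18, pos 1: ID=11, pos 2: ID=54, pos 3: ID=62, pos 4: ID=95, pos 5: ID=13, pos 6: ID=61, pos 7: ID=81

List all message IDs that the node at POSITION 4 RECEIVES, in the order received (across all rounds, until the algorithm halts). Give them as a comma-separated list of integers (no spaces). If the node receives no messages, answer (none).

Answer: 62,81,95

Derivation:
Round 1: pos1(id11) recv 18: fwd; pos2(id54) recv 11: drop; pos3(id62) recv 54: drop; pos4(id95) recv 62: drop; pos5(id13) recv 95: fwd; pos6(id61) recv 13: drop; pos7(id81) recv 61: drop; pos0(id18) recv 81: fwd
Round 2: pos2(id54) recv 18: drop; pos6(id61) recv 95: fwd; pos1(id11) recv 81: fwd
Round 3: pos7(id81) recv 95: fwd; pos2(id54) recv 81: fwd
Round 4: pos0(id18) recv 95: fwd; pos3(id62) recv 81: fwd
Round 5: pos1(id11) recv 95: fwd; pos4(id95) recv 81: drop
Round 6: pos2(id54) recv 95: fwd
Round 7: pos3(id62) recv 95: fwd
Round 8: pos4(id95) recv 95: ELECTED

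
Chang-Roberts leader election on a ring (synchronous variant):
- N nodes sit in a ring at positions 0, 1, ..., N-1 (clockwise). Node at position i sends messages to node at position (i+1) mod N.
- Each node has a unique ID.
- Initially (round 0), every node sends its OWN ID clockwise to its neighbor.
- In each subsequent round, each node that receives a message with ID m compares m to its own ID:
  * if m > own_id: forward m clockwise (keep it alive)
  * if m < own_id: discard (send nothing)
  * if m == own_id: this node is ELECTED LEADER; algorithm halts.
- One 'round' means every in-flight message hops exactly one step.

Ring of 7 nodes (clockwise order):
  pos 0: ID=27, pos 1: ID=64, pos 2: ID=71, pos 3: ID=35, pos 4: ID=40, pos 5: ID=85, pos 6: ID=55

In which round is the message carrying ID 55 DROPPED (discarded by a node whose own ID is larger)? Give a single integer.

Answer: 2

Derivation:
Round 1: pos1(id64) recv 27: drop; pos2(id71) recv 64: drop; pos3(id35) recv 71: fwd; pos4(id40) recv 35: drop; pos5(id85) recv 40: drop; pos6(id55) recv 85: fwd; pos0(id27) recv 55: fwd
Round 2: pos4(id40) recv 71: fwd; pos0(id27) recv 85: fwd; pos1(id64) recv 55: drop
Round 3: pos5(id85) recv 71: drop; pos1(id64) recv 85: fwd
Round 4: pos2(id71) recv 85: fwd
Round 5: pos3(id35) recv 85: fwd
Round 6: pos4(id40) recv 85: fwd
Round 7: pos5(id85) recv 85: ELECTED
Message ID 55 originates at pos 6; dropped at pos 1 in round 2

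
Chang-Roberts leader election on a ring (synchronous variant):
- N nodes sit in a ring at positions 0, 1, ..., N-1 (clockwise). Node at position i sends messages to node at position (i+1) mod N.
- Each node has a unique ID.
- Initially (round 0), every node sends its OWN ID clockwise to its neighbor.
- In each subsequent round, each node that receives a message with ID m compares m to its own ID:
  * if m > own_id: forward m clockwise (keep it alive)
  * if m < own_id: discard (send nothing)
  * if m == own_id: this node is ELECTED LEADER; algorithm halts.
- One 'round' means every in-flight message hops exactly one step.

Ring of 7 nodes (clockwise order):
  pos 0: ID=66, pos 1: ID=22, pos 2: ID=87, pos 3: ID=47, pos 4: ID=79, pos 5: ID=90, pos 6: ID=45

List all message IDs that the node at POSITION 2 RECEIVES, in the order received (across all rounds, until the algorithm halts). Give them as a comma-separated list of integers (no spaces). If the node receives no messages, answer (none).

Round 1: pos1(id22) recv 66: fwd; pos2(id87) recv 22: drop; pos3(id47) recv 87: fwd; pos4(id79) recv 47: drop; pos5(id90) recv 79: drop; pos6(id45) recv 90: fwd; pos0(id66) recv 45: drop
Round 2: pos2(id87) recv 66: drop; pos4(id79) recv 87: fwd; pos0(id66) recv 90: fwd
Round 3: pos5(id90) recv 87: drop; pos1(id22) recv 90: fwd
Round 4: pos2(id87) recv 90: fwd
Round 5: pos3(id47) recv 90: fwd
Round 6: pos4(id79) recv 90: fwd
Round 7: pos5(id90) recv 90: ELECTED

Answer: 22,66,90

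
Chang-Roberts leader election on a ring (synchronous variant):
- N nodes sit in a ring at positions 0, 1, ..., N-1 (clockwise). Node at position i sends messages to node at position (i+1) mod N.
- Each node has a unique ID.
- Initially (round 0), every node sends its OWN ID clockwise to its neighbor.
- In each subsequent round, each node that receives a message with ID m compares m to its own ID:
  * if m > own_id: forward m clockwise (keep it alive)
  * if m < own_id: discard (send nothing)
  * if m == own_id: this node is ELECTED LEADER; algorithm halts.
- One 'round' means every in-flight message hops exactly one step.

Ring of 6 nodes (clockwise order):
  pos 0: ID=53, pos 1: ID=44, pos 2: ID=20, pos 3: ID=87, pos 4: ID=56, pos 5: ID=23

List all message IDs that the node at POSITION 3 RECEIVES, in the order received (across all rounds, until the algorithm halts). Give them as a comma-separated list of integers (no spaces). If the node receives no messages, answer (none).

Round 1: pos1(id44) recv 53: fwd; pos2(id20) recv 44: fwd; pos3(id87) recv 20: drop; pos4(id56) recv 87: fwd; pos5(id23) recv 56: fwd; pos0(id53) recv 23: drop
Round 2: pos2(id20) recv 53: fwd; pos3(id87) recv 44: drop; pos5(id23) recv 87: fwd; pos0(id53) recv 56: fwd
Round 3: pos3(id87) recv 53: drop; pos0(id53) recv 87: fwd; pos1(id44) recv 56: fwd
Round 4: pos1(id44) recv 87: fwd; pos2(id20) recv 56: fwd
Round 5: pos2(id20) recv 87: fwd; pos3(id87) recv 56: drop
Round 6: pos3(id87) recv 87: ELECTED

Answer: 20,44,53,56,87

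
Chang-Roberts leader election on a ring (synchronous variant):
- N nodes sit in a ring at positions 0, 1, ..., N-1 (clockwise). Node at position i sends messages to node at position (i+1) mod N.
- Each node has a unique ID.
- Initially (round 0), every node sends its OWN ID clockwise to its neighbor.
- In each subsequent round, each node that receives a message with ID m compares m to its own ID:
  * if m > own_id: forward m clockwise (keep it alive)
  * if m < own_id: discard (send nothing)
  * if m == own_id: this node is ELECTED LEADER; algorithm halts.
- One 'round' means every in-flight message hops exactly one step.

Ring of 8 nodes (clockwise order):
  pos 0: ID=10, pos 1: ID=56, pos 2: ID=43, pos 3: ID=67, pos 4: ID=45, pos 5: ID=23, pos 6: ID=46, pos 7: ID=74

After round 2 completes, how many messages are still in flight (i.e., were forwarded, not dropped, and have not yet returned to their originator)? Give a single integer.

Answer: 2

Derivation:
Round 1: pos1(id56) recv 10: drop; pos2(id43) recv 56: fwd; pos3(id67) recv 43: drop; pos4(id45) recv 67: fwd; pos5(id23) recv 45: fwd; pos6(id46) recv 23: drop; pos7(id74) recv 46: drop; pos0(id10) recv 74: fwd
Round 2: pos3(id67) recv 56: drop; pos5(id23) recv 67: fwd; pos6(id46) recv 45: drop; pos1(id56) recv 74: fwd
After round 2: 2 messages still in flight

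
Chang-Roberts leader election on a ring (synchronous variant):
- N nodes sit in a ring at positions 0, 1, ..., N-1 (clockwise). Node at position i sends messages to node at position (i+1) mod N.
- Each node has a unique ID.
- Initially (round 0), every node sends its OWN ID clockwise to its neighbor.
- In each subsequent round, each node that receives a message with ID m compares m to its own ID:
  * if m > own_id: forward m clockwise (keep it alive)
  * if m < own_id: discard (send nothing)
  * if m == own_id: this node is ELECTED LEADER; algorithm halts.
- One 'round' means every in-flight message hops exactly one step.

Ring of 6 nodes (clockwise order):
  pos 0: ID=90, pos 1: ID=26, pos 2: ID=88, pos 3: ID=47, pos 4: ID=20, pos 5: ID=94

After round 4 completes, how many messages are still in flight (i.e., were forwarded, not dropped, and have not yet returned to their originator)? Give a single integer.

Round 1: pos1(id26) recv 90: fwd; pos2(id88) recv 26: drop; pos3(id47) recv 88: fwd; pos4(id20) recv 47: fwd; pos5(id94) recv 20: drop; pos0(id90) recv 94: fwd
Round 2: pos2(id88) recv 90: fwd; pos4(id20) recv 88: fwd; pos5(id94) recv 47: drop; pos1(id26) recv 94: fwd
Round 3: pos3(id47) recv 90: fwd; pos5(id94) recv 88: drop; pos2(id88) recv 94: fwd
Round 4: pos4(id20) recv 90: fwd; pos3(id47) recv 94: fwd
After round 4: 2 messages still in flight

Answer: 2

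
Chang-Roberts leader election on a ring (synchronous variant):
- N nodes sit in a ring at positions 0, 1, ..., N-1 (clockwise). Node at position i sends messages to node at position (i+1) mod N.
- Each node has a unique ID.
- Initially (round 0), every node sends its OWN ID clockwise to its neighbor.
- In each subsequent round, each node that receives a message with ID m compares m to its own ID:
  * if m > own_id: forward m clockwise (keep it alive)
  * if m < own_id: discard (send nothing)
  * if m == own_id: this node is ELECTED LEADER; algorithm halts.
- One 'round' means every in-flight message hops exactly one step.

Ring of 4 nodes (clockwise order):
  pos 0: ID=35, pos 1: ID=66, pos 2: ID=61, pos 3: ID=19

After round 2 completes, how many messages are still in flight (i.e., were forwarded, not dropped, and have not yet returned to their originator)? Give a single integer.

Round 1: pos1(id66) recv 35: drop; pos2(id61) recv 66: fwd; pos3(id19) recv 61: fwd; pos0(id35) recv 19: drop
Round 2: pos3(id19) recv 66: fwd; pos0(id35) recv 61: fwd
After round 2: 2 messages still in flight

Answer: 2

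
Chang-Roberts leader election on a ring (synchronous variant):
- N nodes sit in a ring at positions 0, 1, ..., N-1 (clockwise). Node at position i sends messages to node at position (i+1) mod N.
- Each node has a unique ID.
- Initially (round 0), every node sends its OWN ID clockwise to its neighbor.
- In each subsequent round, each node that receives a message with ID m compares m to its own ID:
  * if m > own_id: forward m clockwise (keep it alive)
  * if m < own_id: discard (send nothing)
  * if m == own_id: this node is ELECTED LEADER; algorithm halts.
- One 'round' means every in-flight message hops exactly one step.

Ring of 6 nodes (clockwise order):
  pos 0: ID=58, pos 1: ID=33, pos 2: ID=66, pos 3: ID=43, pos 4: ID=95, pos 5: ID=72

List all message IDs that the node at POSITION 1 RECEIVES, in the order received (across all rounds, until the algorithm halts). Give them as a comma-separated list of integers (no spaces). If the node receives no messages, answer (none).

Round 1: pos1(id33) recv 58: fwd; pos2(id66) recv 33: drop; pos3(id43) recv 66: fwd; pos4(id95) recv 43: drop; pos5(id72) recv 95: fwd; pos0(id58) recv 72: fwd
Round 2: pos2(id66) recv 58: drop; pos4(id95) recv 66: drop; pos0(id58) recv 95: fwd; pos1(id33) recv 72: fwd
Round 3: pos1(id33) recv 95: fwd; pos2(id66) recv 72: fwd
Round 4: pos2(id66) recv 95: fwd; pos3(id43) recv 72: fwd
Round 5: pos3(id43) recv 95: fwd; pos4(id95) recv 72: drop
Round 6: pos4(id95) recv 95: ELECTED

Answer: 58,72,95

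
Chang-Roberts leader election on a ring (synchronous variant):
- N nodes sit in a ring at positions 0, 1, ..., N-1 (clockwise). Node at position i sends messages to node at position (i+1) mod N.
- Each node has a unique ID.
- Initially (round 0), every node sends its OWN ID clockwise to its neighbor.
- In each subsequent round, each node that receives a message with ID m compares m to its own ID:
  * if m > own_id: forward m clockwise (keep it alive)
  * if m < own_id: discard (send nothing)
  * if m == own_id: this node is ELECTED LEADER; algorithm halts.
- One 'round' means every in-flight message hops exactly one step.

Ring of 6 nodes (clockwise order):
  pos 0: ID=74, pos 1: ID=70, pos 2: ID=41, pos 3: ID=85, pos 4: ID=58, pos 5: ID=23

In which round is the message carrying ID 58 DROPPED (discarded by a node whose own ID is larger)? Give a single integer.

Answer: 2

Derivation:
Round 1: pos1(id70) recv 74: fwd; pos2(id41) recv 70: fwd; pos3(id85) recv 41: drop; pos4(id58) recv 85: fwd; pos5(id23) recv 58: fwd; pos0(id74) recv 23: drop
Round 2: pos2(id41) recv 74: fwd; pos3(id85) recv 70: drop; pos5(id23) recv 85: fwd; pos0(id74) recv 58: drop
Round 3: pos3(id85) recv 74: drop; pos0(id74) recv 85: fwd
Round 4: pos1(id70) recv 85: fwd
Round 5: pos2(id41) recv 85: fwd
Round 6: pos3(id85) recv 85: ELECTED
Message ID 58 originates at pos 4; dropped at pos 0 in round 2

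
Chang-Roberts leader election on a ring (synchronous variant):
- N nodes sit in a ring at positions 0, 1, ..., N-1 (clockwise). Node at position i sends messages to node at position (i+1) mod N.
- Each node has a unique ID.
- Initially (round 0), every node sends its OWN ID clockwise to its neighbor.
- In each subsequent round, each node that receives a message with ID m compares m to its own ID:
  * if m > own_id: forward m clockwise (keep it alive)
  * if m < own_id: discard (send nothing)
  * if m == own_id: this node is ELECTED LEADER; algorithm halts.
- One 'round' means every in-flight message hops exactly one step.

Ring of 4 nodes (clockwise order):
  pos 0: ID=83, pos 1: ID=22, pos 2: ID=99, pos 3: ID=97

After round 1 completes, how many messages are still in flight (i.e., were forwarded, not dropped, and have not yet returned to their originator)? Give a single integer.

Answer: 3

Derivation:
Round 1: pos1(id22) recv 83: fwd; pos2(id99) recv 22: drop; pos3(id97) recv 99: fwd; pos0(id83) recv 97: fwd
After round 1: 3 messages still in flight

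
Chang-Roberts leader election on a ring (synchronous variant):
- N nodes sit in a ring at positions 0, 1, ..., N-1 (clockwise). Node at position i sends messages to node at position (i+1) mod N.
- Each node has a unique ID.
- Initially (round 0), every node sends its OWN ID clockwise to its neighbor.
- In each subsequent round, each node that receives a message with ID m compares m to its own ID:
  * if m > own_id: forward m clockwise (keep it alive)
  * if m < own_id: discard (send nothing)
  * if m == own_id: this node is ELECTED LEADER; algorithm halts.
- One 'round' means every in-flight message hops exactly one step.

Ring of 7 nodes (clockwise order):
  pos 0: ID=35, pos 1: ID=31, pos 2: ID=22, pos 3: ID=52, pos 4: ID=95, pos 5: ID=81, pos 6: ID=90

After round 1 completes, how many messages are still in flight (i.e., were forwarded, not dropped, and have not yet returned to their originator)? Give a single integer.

Answer: 4

Derivation:
Round 1: pos1(id31) recv 35: fwd; pos2(id22) recv 31: fwd; pos3(id52) recv 22: drop; pos4(id95) recv 52: drop; pos5(id81) recv 95: fwd; pos6(id90) recv 81: drop; pos0(id35) recv 90: fwd
After round 1: 4 messages still in flight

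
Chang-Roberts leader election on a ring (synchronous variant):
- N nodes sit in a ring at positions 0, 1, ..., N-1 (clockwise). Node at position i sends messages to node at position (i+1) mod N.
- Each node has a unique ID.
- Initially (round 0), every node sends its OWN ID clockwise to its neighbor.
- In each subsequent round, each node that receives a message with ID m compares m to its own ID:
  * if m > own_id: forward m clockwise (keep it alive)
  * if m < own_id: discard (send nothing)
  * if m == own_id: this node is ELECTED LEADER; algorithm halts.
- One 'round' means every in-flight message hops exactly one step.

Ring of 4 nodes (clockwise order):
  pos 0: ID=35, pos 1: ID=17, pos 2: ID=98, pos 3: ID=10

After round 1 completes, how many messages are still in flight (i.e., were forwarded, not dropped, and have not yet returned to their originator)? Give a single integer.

Answer: 2

Derivation:
Round 1: pos1(id17) recv 35: fwd; pos2(id98) recv 17: drop; pos3(id10) recv 98: fwd; pos0(id35) recv 10: drop
After round 1: 2 messages still in flight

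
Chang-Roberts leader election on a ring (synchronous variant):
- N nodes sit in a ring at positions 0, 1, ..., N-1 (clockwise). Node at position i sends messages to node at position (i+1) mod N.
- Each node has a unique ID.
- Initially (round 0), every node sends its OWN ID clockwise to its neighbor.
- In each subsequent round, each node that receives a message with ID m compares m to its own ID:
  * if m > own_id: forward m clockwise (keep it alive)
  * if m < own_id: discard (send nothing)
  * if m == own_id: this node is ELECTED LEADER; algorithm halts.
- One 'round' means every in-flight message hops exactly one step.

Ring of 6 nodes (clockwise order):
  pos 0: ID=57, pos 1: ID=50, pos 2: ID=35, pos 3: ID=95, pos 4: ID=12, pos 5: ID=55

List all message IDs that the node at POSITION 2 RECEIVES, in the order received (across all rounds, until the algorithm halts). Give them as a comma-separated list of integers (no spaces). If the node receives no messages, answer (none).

Round 1: pos1(id50) recv 57: fwd; pos2(id35) recv 50: fwd; pos3(id95) recv 35: drop; pos4(id12) recv 95: fwd; pos5(id55) recv 12: drop; pos0(id57) recv 55: drop
Round 2: pos2(id35) recv 57: fwd; pos3(id95) recv 50: drop; pos5(id55) recv 95: fwd
Round 3: pos3(id95) recv 57: drop; pos0(id57) recv 95: fwd
Round 4: pos1(id50) recv 95: fwd
Round 5: pos2(id35) recv 95: fwd
Round 6: pos3(id95) recv 95: ELECTED

Answer: 50,57,95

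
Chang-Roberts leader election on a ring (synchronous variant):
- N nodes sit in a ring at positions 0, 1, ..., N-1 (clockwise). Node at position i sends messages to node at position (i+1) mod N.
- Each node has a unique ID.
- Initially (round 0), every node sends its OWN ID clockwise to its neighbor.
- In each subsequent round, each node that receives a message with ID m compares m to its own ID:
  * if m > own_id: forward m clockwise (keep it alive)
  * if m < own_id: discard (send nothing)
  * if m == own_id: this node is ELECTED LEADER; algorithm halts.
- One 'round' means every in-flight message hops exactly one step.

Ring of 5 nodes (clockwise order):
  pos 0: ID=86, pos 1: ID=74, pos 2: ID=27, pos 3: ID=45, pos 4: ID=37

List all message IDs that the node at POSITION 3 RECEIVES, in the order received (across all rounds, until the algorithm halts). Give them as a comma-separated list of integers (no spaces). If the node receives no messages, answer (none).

Round 1: pos1(id74) recv 86: fwd; pos2(id27) recv 74: fwd; pos3(id45) recv 27: drop; pos4(id37) recv 45: fwd; pos0(id86) recv 37: drop
Round 2: pos2(id27) recv 86: fwd; pos3(id45) recv 74: fwd; pos0(id86) recv 45: drop
Round 3: pos3(id45) recv 86: fwd; pos4(id37) recv 74: fwd
Round 4: pos4(id37) recv 86: fwd; pos0(id86) recv 74: drop
Round 5: pos0(id86) recv 86: ELECTED

Answer: 27,74,86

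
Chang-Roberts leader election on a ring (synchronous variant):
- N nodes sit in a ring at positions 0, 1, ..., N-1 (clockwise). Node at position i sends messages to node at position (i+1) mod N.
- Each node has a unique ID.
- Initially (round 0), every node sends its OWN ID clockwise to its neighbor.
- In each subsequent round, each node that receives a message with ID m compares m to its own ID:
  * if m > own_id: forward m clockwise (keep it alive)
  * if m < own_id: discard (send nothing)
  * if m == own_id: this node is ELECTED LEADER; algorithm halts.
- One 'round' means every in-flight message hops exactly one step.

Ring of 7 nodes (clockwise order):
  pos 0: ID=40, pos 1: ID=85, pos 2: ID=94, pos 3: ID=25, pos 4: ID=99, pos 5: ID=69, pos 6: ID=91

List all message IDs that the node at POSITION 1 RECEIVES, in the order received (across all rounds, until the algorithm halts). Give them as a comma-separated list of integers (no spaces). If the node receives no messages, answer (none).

Round 1: pos1(id85) recv 40: drop; pos2(id94) recv 85: drop; pos3(id25) recv 94: fwd; pos4(id99) recv 25: drop; pos5(id69) recv 99: fwd; pos6(id91) recv 69: drop; pos0(id40) recv 91: fwd
Round 2: pos4(id99) recv 94: drop; pos6(id91) recv 99: fwd; pos1(id85) recv 91: fwd
Round 3: pos0(id40) recv 99: fwd; pos2(id94) recv 91: drop
Round 4: pos1(id85) recv 99: fwd
Round 5: pos2(id94) recv 99: fwd
Round 6: pos3(id25) recv 99: fwd
Round 7: pos4(id99) recv 99: ELECTED

Answer: 40,91,99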